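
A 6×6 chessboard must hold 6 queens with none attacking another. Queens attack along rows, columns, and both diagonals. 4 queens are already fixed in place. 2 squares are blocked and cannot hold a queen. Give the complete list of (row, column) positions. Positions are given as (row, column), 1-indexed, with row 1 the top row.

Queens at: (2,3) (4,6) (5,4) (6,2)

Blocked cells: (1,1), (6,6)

(1,5) (2,3) (3,1) (4,6) (5,4) (6,2)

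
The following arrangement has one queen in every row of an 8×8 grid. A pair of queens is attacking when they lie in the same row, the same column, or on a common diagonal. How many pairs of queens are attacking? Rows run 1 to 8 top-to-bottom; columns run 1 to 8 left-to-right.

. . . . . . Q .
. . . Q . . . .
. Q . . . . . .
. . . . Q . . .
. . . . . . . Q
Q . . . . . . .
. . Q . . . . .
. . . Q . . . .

Same column: (2,4)–(8,4) (column 4).
Same diagonal: (7,3)–(8,4) (|7−8| = |3−4| = 1).
Total attacking pairs: 2.

2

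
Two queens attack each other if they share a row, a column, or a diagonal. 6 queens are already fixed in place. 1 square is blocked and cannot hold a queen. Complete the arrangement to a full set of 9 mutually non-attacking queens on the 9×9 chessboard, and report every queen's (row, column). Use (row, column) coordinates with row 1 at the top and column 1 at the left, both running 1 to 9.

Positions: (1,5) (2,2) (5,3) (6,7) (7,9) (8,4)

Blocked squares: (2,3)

Row 3: attacked by (1,5)→{3,5,7}; (2,2)→{1,2,3}; (5,3)→{1,3,5}; (6,7)→{4,7}; (7,9)→{5,9}; (8,4)→{4,9}. Safe: 6, 8. Place at column 6.
Row 4: attacked by (1,5)→{2,5,8}; (2,2)→{2,4}; (3,6)→{5,6,7}; (5,3)→{2,3,4}; (6,7)→{5,7,9}; (7,9)→{6,9}; (8,4)→{4,8}. Safe: 1. Place at column 1.
Row 9: attacked by (1,5)→{5}; (2,2)→{2,9}; (3,6)→{6}; (4,1)→{1,6}; (5,3)→{3,7}; (6,7)→{4,7}; (7,9)→{7,9}; (8,4)→{3,4,5}. Safe: 8. Place at column 8.
Columns [5, 2, 6, 1, 3, 7, 9, 4, 8], r−c [-4, 0, -3, 3, 2, -1, -2, 4, 1], r+c [6, 4, 9, 5, 8, 13, 16, 12, 17] are all distinct, so no two queens attack.

(1,5) (2,2) (3,6) (4,1) (5,3) (6,7) (7,9) (8,4) (9,8)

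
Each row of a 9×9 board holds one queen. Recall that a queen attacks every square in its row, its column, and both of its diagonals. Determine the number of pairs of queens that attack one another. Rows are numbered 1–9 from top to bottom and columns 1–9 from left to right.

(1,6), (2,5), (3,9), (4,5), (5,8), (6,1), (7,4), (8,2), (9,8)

6

Same column: (2,5)–(4,5) (column 5); (5,8)–(9,8) (column 8).
Same diagonal: (1,6)–(2,5) (|1−2| = |6−5| = 1); (1,6)–(6,1) (|1−6| = |6−1| = 5); (2,5)–(5,8) (|2−5| = |5−8| = 3); (2,5)–(6,1) (|2−6| = |5−1| = 4).
Total attacking pairs: 6.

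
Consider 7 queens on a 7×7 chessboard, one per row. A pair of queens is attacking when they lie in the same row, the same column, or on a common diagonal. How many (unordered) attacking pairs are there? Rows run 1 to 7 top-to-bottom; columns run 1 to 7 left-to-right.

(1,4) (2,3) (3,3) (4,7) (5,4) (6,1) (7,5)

Same column: (1,4)–(5,4) (column 4); (2,3)–(3,3) (column 3).
Same diagonal: (1,4)–(2,3) (|1−2| = |4−3| = 1); (1,4)–(4,7) (|1−4| = |4−7| = 3).
Total attacking pairs: 4.

4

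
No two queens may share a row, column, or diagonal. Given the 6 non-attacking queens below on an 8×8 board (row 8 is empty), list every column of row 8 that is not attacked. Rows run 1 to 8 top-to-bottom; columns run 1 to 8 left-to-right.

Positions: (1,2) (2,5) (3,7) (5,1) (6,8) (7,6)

columns 3

(1,2) attacks row 8 at column 2.
(2,5) attacks row 8 at column 5.
(3,7) attacks row 8 at column 7 and diagonals 2.
(5,1) attacks row 8 at column 1 and diagonals 4.
(6,8) attacks row 8 at column 8 and diagonals 6.
(7,6) attacks row 8 at column 6 and diagonals 5, 7.
Attacked columns: {1, 2, 4, 5, 6, 7, 8}. Safe: {3}.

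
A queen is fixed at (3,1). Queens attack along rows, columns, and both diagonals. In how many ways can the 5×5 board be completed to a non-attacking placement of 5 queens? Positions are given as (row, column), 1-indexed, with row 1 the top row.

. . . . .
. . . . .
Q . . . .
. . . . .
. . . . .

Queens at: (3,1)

Branch on row 1: col 2 → 1; col 4 → 0; col 5 → 1.
Sum: 1 + 0 + 1 = 2.

2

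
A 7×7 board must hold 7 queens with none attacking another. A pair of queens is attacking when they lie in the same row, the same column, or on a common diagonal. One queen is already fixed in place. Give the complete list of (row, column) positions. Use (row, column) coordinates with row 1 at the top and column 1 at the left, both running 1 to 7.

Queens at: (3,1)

(1,4) (2,6) (3,1) (4,3) (5,5) (6,7) (7,2)

Row 1: attacked by (3,1)→{1,3}. Safe: 2, 4, 5, 6, 7. Place at column 4.
Row 2: attacked by (1,4)→{3,4,5}; (3,1)→{1,2}. Safe: 6, 7. Place at column 6.
Row 4: attacked by (1,4)→{1,4,7}; (2,6)→{4,6}; (3,1)→{1,2}. Safe: 3, 5. Place at column 3.
Row 5: attacked by (1,4)→{4}; (2,6)→{3,6}; (3,1)→{1,3}; (4,3)→{2,3,4}. Safe: 5, 7. Place at column 5.
Row 6: attacked by (1,4)→{4}; (2,6)→{2,6}; (3,1)→{1,4}; (4,3)→{1,3,5}; (5,5)→{4,5,6}. Safe: 7. Place at column 7.
Row 7: attacked by (1,4)→{4}; (2,6)→{1,6}; (3,1)→{1,5}; (4,3)→{3,6}; (5,5)→{3,5,7}; (6,7)→{6,7}. Safe: 2. Place at column 2.
Columns [4, 6, 1, 3, 5, 7, 2], r−c [-3, -4, 2, 1, 0, -1, 5], r+c [5, 8, 4, 7, 10, 13, 9] are all distinct, so no two queens attack.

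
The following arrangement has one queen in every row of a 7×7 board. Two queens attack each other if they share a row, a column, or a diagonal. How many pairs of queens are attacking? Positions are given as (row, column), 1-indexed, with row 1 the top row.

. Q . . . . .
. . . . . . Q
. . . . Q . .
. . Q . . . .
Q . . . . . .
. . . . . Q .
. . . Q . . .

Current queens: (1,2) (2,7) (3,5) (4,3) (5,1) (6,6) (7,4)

All columns are distinct and no two queens satisfy |Δrow| = |Δcol|, so no pair attacks.

0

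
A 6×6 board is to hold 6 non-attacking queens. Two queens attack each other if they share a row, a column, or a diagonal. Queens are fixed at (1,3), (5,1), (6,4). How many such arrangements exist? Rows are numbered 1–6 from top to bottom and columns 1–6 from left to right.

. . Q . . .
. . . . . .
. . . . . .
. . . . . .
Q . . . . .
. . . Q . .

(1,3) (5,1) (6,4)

Branch on row 2: col 5 → 0; col 6 → 1.
Sum: 0 + 1 = 1.

1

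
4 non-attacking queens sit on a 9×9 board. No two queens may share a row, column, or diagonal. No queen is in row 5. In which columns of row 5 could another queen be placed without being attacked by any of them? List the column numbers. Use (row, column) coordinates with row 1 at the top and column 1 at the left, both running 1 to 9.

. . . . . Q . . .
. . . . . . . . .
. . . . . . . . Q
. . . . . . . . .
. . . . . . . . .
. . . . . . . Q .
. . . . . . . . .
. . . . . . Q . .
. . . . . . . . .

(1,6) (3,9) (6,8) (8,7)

columns 1, 3, 5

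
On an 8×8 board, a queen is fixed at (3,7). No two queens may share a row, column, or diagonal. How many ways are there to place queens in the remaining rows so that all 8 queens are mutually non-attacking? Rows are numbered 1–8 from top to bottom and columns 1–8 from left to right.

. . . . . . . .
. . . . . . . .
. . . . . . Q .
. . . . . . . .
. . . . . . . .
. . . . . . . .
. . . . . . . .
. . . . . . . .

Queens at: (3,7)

Branch on row 1: col 1 → 0; col 2 → 2; col 3 → 2; col 4 → 3; col 6 → 7; col 8 → 0.
Sum: 0 + 2 + 2 + 3 + 7 + 0 = 14.

14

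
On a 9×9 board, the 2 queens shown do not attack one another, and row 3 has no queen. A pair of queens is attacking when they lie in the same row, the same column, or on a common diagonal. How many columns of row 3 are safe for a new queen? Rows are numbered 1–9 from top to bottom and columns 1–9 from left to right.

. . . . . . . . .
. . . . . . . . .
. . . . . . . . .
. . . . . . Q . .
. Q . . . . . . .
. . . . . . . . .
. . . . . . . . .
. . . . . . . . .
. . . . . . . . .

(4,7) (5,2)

(4,7) attacks row 3 at column 7 and diagonals 6, 8.
(5,2) attacks row 3 at column 2 and diagonals 4.
Attacked columns: {2, 4, 6, 7, 8}. Safe: {1, 3, 5, 9}.

4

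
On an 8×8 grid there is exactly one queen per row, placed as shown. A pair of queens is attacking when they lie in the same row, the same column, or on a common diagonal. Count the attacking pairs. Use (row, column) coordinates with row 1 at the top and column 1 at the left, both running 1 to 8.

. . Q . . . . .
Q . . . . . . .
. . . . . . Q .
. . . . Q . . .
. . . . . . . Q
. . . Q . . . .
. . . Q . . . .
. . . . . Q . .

Same column: (6,4)–(7,4) (column 4).
Same diagonal: (3,7)–(6,4) (|3−6| = |7−4| = 3); (6,4)–(8,6) (|6−8| = |4−6| = 2).
Total attacking pairs: 3.

3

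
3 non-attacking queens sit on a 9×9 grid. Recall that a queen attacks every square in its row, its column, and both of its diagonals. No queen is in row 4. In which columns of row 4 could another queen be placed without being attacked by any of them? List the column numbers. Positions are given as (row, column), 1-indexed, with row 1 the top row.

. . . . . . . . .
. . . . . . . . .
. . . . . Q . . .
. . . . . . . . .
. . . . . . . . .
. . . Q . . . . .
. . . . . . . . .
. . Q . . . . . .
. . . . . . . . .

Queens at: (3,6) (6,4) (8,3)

(3,6) attacks row 4 at column 6 and diagonals 5, 7.
(6,4) attacks row 4 at column 4 and diagonals 2, 6.
(8,3) attacks row 4 at column 3 and diagonals 7.
Attacked columns: {2, 3, 4, 5, 6, 7}. Safe: {1, 8, 9}.

columns 1, 8, 9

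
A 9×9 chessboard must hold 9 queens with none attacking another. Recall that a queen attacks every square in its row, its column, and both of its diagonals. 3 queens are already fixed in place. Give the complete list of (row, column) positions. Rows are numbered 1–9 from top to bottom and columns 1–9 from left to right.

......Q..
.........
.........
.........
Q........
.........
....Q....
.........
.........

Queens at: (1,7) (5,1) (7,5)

(1,7) (2,2) (3,4) (4,6) (5,1) (6,9) (7,5) (8,3) (9,8)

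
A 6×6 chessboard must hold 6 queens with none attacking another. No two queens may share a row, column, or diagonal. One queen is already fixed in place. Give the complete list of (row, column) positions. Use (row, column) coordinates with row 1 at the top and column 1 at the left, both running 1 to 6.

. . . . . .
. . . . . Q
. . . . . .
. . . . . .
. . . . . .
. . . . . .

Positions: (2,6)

Row 1: attacked by (2,6)→{5,6}. Safe: 1, 2, 3, 4. Place at column 3.
Row 3: attacked by (1,3)→{1,3,5}; (2,6)→{5,6}. Safe: 2, 4. Place at column 2.
Row 4: attacked by (1,3)→{3,6}; (2,6)→{4,6}; (3,2)→{1,2,3}. Safe: 5. Place at column 5.
Row 5: attacked by (1,3)→{3}; (2,6)→{3,6}; (3,2)→{2,4}; (4,5)→{4,5,6}. Safe: 1. Place at column 1.
Row 6: attacked by (1,3)→{3}; (2,6)→{2,6}; (3,2)→{2,5}; (4,5)→{3,5}; (5,1)→{1,2}. Safe: 4. Place at column 4.
Columns [3, 6, 2, 5, 1, 4], r−c [-2, -4, 1, -1, 4, 2], r+c [4, 8, 5, 9, 6, 10] are all distinct, so no two queens attack.

(1,3) (2,6) (3,2) (4,5) (5,1) (6,4)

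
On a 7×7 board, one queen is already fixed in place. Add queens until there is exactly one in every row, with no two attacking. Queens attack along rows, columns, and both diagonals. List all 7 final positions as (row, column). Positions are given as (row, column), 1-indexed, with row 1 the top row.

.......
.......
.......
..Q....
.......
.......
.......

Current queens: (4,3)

Row 1: attacked by (4,3)→{3,6}. Safe: 1, 2, 4, 5, 7. Place at column 1.
Row 2: attacked by (1,1)→{1,2}; (4,3)→{1,3,5}. Safe: 4, 6, 7. Place at column 4.
Row 3: attacked by (1,1)→{1,3}; (2,4)→{3,4,5}; (4,3)→{2,3,4}. Safe: 6, 7. Place at column 7.
Row 5: attacked by (1,1)→{1,5}; (2,4)→{1,4,7}; (3,7)→{5,7}; (4,3)→{2,3,4}. Safe: 6. Place at column 6.
Row 6: attacked by (1,1)→{1,6}; (2,4)→{4}; (3,7)→{4,7}; (4,3)→{1,3,5}; (5,6)→{5,6,7}. Safe: 2. Place at column 2.
Row 7: attacked by (1,1)→{1,7}; (2,4)→{4}; (3,7)→{3,7}; (4,3)→{3,6}; (5,6)→{4,6}; (6,2)→{1,2,3}. Safe: 5. Place at column 5.
Columns [1, 4, 7, 3, 6, 2, 5], r−c [0, -2, -4, 1, -1, 4, 2], r+c [2, 6, 10, 7, 11, 8, 12] are all distinct, so no two queens attack.

(1,1) (2,4) (3,7) (4,3) (5,6) (6,2) (7,5)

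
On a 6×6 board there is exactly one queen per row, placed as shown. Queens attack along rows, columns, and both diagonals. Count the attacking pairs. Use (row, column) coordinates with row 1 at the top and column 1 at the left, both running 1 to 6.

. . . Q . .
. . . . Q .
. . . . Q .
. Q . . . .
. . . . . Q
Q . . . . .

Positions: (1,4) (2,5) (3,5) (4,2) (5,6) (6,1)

3

Same column: (2,5)–(3,5) (column 5).
Same diagonal: (1,4)–(2,5) (|1−2| = |4−5| = 1); (2,5)–(6,1) (|2−6| = |5−1| = 4).
Total attacking pairs: 3.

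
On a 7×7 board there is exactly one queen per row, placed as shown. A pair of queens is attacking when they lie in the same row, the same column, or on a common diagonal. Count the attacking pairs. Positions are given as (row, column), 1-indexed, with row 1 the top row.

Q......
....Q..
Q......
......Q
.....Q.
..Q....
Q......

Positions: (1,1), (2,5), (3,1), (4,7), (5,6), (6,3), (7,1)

Same column: (1,1)–(3,1) (column 1); (1,1)–(7,1) (column 1); (3,1)–(7,1) (column 1).
Same diagonal: (2,5)–(4,7) (|2−4| = |5−7| = 2); (4,7)–(5,6) (|4−5| = |7−6| = 1).
Total attacking pairs: 5.

5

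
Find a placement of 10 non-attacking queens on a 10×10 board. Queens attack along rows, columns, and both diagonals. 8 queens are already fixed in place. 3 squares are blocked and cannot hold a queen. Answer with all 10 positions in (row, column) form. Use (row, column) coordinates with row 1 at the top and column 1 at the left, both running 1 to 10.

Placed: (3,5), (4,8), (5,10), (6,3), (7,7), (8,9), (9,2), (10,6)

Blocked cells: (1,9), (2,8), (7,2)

(1,4) (2,1) (3,5) (4,8) (5,10) (6,3) (7,7) (8,9) (9,2) (10,6)

Row 1: attacked by (3,5)→{3,5,7}; (4,8)→{5,8}; (5,10)→{6,10}; (6,3)→{3,8}; (7,7)→{1,7}; (8,9)→{2,9}; (9,2)→{2,10}; (10,6)→{6}. Blocked: 9. Safe: 4. Place at column 4.
Row 2: attacked by (1,4)→{3,4,5}; (3,5)→{4,5,6}; (4,8)→{6,8,10}; (5,10)→{7,10}; (6,3)→{3,7}; (7,7)→{2,7}; (8,9)→{3,9}; (9,2)→{2,9}; (10,6)→{6}. Blocked: 8. Safe: 1. Place at column 1.
Columns [4, 1, 5, 8, 10, 3, 7, 9, 2, 6], r−c [-3, 1, -2, -4, -5, 3, 0, -1, 7, 4], r+c [5, 3, 8, 12, 15, 9, 14, 17, 11, 16] are all distinct, so no two queens attack.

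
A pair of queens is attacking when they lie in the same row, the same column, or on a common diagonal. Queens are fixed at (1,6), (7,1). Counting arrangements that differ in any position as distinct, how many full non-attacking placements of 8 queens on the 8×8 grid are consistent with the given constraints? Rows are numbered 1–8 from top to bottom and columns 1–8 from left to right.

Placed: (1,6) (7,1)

3

Branch on row 2: col 2 → 0; col 3 → 2; col 4 → 1; col 8 → 0.
Sum: 0 + 2 + 1 + 0 = 3.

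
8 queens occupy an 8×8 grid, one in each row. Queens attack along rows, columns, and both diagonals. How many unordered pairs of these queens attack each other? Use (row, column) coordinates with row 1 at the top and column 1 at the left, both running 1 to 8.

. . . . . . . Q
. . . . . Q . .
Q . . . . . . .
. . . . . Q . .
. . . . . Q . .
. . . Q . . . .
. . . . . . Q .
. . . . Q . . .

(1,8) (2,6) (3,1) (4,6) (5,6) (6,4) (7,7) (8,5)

Same column: (2,6)–(4,6) (column 6); (2,6)–(5,6) (column 6); (4,6)–(5,6) (column 6).
Same diagonal: (3,1)–(6,4) (|3−6| = |1−4| = 3); (4,6)–(6,4) (|4−6| = |6−4| = 2).
Total attacking pairs: 5.

5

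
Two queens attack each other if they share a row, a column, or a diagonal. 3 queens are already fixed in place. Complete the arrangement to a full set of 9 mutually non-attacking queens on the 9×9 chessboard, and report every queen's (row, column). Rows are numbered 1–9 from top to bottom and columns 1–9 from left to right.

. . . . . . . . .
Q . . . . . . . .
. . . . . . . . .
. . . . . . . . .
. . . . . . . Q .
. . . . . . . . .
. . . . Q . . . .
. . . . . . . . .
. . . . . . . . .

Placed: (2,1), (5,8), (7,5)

Row 1: attacked by (2,1)→{1,2}; (5,8)→{4,8}; (7,5)→{5}. Safe: 3, 6, 7, 9. Place at column 6.
Row 3: attacked by (1,6)→{4,6,8}; (2,1)→{1,2}; (5,8)→{6,8}; (7,5)→{1,5,9}. Safe: 3, 7. Place at column 7.
Row 4: attacked by (1,6)→{3,6,9}; (2,1)→{1,3}; (3,7)→{6,7,8}; (5,8)→{7,8,9}; (7,5)→{2,5,8}. Safe: 4. Place at column 4.
Row 6: attacked by (1,6)→{1,6}; (2,1)→{1,5}; (3,7)→{4,7}; (4,4)→{2,4,6}; (5,8)→{7,8,9}; (7,5)→{4,5,6}. Safe: 3. Place at column 3.
Row 8: attacked by (1,6)→{6}; (2,1)→{1,7}; (3,7)→{2,7}; (4,4)→{4,8}; (5,8)→{5,8}; (6,3)→{1,3,5}; (7,5)→{4,5,6}. Safe: 9. Place at column 9.
Row 9: attacked by (1,6)→{6}; (2,1)→{1,8}; (3,7)→{1,7}; (4,4)→{4,9}; (5,8)→{4,8}; (6,3)→{3,6}; (7,5)→{3,5,7}; (8,9)→{8,9}. Safe: 2. Place at column 2.
Columns [6, 1, 7, 4, 8, 3, 5, 9, 2], r−c [-5, 1, -4, 0, -3, 3, 2, -1, 7], r+c [7, 3, 10, 8, 13, 9, 12, 17, 11] are all distinct, so no two queens attack.

(1,6) (2,1) (3,7) (4,4) (5,8) (6,3) (7,5) (8,9) (9,2)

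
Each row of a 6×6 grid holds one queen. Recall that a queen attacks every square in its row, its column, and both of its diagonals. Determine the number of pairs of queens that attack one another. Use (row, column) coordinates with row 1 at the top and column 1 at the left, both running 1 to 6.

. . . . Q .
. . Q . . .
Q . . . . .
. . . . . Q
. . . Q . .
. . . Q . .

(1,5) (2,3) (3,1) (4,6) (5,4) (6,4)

3

Same column: (5,4)–(6,4) (column 4).
Same diagonal: (3,1)–(6,4) (|3−6| = |1−4| = 3); (4,6)–(6,4) (|4−6| = |6−4| = 2).
Total attacking pairs: 3.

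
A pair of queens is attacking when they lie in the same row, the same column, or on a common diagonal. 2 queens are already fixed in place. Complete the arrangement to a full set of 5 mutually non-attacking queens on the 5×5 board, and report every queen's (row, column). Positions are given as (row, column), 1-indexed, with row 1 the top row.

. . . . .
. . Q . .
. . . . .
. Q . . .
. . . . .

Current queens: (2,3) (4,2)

(1,1) (2,3) (3,5) (4,2) (5,4)

Row 1: attacked by (2,3)→{2,3,4}; (4,2)→{2,5}. Safe: 1. Place at column 1.
Row 3: attacked by (1,1)→{1,3}; (2,3)→{2,3,4}; (4,2)→{1,2,3}. Safe: 5. Place at column 5.
Row 5: attacked by (1,1)→{1,5}; (2,3)→{3}; (3,5)→{3,5}; (4,2)→{1,2,3}. Safe: 4. Place at column 4.
Columns [1, 3, 5, 2, 4], r−c [0, -1, -2, 2, 1], r+c [2, 5, 8, 6, 9] are all distinct, so no two queens attack.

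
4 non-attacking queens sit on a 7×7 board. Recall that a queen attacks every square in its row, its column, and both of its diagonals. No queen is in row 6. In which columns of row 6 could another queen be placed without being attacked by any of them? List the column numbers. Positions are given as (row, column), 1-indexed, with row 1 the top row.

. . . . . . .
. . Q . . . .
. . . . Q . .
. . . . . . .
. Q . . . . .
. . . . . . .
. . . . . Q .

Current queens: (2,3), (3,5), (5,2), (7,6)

(2,3) attacks row 6 at column 3 and diagonals 7.
(3,5) attacks row 6 at column 5 and diagonals 2.
(5,2) attacks row 6 at column 2 and diagonals 1, 3.
(7,6) attacks row 6 at column 6 and diagonals 5, 7.
Attacked columns: {1, 2, 3, 5, 6, 7}. Safe: {4}.

columns 4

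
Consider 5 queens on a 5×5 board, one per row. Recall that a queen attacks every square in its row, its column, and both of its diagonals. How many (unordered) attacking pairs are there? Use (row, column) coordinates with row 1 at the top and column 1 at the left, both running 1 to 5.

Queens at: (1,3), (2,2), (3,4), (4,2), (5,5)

3

Same column: (2,2)–(4,2) (column 2).
Same diagonal: (1,3)–(2,2) (|1−2| = |3−2| = 1); (2,2)–(5,5) (|2−5| = |2−5| = 3).
Total attacking pairs: 3.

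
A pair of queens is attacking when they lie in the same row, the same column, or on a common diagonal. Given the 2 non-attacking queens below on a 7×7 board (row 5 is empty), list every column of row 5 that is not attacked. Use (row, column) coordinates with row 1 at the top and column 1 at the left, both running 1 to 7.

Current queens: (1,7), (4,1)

columns 4, 5, 6

(1,7) attacks row 5 at column 7 and diagonals 3.
(4,1) attacks row 5 at column 1 and diagonals 2.
Attacked columns: {1, 2, 3, 7}. Safe: {4, 5, 6}.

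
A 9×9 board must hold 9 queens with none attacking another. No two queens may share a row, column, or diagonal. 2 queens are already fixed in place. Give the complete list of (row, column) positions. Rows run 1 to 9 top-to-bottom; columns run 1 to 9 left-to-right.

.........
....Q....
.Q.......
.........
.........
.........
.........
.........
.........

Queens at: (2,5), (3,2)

(1,7) (2,5) (3,2) (4,8) (5,1) (6,3) (7,9) (8,6) (9,4)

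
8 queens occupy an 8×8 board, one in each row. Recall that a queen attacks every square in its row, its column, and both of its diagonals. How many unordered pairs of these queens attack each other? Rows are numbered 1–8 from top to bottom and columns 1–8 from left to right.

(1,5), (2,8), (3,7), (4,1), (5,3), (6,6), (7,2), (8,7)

Same column: (3,7)–(8,7) (column 7).
Same diagonal: (1,5)–(3,7) (|1−3| = |5−7| = 2); (2,8)–(3,7) (|2−3| = |8−7| = 1).
Total attacking pairs: 3.

3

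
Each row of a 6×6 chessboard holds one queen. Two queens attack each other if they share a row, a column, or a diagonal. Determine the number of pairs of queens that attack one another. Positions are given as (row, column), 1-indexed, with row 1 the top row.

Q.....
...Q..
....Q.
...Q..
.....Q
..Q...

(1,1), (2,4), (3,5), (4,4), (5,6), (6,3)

4

Same column: (2,4)–(4,4) (column 4).
Same diagonal: (1,1)–(4,4) (|1−4| = |1−4| = 3); (2,4)–(3,5) (|2−3| = |4−5| = 1); (3,5)–(4,4) (|3−4| = |5−4| = 1).
Total attacking pairs: 4.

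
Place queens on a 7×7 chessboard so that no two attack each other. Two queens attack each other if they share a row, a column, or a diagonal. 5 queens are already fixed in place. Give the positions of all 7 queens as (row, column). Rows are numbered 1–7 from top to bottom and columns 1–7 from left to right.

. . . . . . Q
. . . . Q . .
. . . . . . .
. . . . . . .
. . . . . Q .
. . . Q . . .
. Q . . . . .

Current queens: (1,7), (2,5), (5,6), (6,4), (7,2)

(1,7) (2,5) (3,3) (4,1) (5,6) (6,4) (7,2)

Row 3: attacked by (1,7)→{5,7}; (2,5)→{4,5,6}; (5,6)→{4,6}; (6,4)→{1,4,7}; (7,2)→{2,6}. Safe: 3. Place at column 3.
Row 4: attacked by (1,7)→{4,7}; (2,5)→{3,5,7}; (3,3)→{2,3,4}; (5,6)→{5,6,7}; (6,4)→{2,4,6}; (7,2)→{2,5}. Safe: 1. Place at column 1.
Columns [7, 5, 3, 1, 6, 4, 2], r−c [-6, -3, 0, 3, -1, 2, 5], r+c [8, 7, 6, 5, 11, 10, 9] are all distinct, so no two queens attack.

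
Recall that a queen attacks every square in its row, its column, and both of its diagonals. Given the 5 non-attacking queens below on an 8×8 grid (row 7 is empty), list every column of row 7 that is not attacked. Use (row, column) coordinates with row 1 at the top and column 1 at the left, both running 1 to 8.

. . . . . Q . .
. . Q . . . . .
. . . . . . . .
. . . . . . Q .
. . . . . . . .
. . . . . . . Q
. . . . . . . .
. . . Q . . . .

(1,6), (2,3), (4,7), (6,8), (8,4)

(1,6) attacks row 7 at column 6.
(2,3) attacks row 7 at column 3 and diagonals 8.
(4,7) attacks row 7 at column 7 and diagonals 4.
(6,8) attacks row 7 at column 8 and diagonals 7.
(8,4) attacks row 7 at column 4 and diagonals 3, 5.
Attacked columns: {3, 4, 5, 6, 7, 8}. Safe: {1, 2}.

columns 1, 2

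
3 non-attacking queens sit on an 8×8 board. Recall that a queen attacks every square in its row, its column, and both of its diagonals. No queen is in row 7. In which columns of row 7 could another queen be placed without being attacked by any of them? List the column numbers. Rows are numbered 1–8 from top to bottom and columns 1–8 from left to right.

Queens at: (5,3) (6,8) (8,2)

columns 4, 6

(5,3) attacks row 7 at column 3 and diagonals 1, 5.
(6,8) attacks row 7 at column 8 and diagonals 7.
(8,2) attacks row 7 at column 2 and diagonals 1, 3.
Attacked columns: {1, 2, 3, 5, 7, 8}. Safe: {4, 6}.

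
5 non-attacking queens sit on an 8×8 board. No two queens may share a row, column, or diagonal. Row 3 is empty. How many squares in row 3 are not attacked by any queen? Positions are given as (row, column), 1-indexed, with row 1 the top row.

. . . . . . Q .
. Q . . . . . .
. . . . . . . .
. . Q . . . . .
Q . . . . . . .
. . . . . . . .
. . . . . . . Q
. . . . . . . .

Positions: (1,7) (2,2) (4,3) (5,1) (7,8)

1

(1,7) attacks row 3 at column 7 and diagonals 5.
(2,2) attacks row 3 at column 2 and diagonals 1, 3.
(4,3) attacks row 3 at column 3 and diagonals 2, 4.
(5,1) attacks row 3 at column 1 and diagonals 3.
(7,8) attacks row 3 at column 8 and diagonals 4.
Attacked columns: {1, 2, 3, 4, 5, 7, 8}. Safe: {6}.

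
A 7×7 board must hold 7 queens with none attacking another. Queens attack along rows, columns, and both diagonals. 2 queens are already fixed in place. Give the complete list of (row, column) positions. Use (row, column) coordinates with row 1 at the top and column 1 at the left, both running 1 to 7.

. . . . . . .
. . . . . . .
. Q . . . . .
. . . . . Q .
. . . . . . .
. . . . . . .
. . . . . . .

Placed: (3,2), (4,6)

Row 1: attacked by (3,2)→{2,4}; (4,6)→{3,6}. Safe: 1, 5, 7. Place at column 5.
Row 2: attacked by (1,5)→{4,5,6}; (3,2)→{1,2,3}; (4,6)→{4,6}. Safe: 7. Place at column 7.
Row 5: attacked by (1,5)→{1,5}; (2,7)→{4,7}; (3,2)→{2,4}; (4,6)→{5,6,7}. Safe: 3. Place at column 3.
Row 6: attacked by (1,5)→{5}; (2,7)→{3,7}; (3,2)→{2,5}; (4,6)→{4,6}; (5,3)→{2,3,4}. Safe: 1. Place at column 1.
Row 7: attacked by (1,5)→{5}; (2,7)→{2,7}; (3,2)→{2,6}; (4,6)→{3,6}; (5,3)→{1,3,5}; (6,1)→{1,2}. Safe: 4. Place at column 4.
Columns [5, 7, 2, 6, 3, 1, 4], r−c [-4, -5, 1, -2, 2, 5, 3], r+c [6, 9, 5, 10, 8, 7, 11] are all distinct, so no two queens attack.

(1,5) (2,7) (3,2) (4,6) (5,3) (6,1) (7,4)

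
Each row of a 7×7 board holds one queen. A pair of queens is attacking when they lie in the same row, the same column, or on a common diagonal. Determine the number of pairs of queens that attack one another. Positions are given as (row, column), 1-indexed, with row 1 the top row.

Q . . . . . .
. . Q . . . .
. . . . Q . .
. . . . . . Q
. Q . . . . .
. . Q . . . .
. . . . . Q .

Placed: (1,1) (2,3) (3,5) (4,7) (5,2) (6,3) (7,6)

Same column: (2,3)–(6,3) (column 3).
Same diagonal: (5,2)–(6,3) (|5−6| = |2−3| = 1).
Total attacking pairs: 2.

2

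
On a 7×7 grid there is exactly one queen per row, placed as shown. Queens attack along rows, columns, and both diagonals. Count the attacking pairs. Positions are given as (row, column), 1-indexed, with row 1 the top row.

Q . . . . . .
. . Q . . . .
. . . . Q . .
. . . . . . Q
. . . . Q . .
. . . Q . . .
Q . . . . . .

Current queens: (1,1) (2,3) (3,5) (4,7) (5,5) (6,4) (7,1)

Same column: (1,1)–(7,1) (column 1); (3,5)–(5,5) (column 5).
Same diagonal: (1,1)–(5,5) (|1−5| = |1−5| = 4); (3,5)–(7,1) (|3−7| = |5−1| = 4); (5,5)–(6,4) (|5−6| = |5−4| = 1).
Total attacking pairs: 5.

5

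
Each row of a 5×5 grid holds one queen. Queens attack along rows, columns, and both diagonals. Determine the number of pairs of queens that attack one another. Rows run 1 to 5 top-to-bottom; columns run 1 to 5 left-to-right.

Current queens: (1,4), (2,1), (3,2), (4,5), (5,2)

Same column: (3,2)–(5,2) (column 2).
Same diagonal: (1,4)–(3,2) (|1−3| = |4−2| = 2); (2,1)–(3,2) (|2−3| = |1−2| = 1).
Total attacking pairs: 3.

3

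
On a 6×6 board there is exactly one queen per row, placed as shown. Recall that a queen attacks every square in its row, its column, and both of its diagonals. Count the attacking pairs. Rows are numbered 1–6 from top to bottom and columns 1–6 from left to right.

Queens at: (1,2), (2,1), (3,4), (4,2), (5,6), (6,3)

5

Same column: (1,2)–(4,2) (column 2).
Same diagonal: (1,2)–(2,1) (|1−2| = |2−1| = 1); (1,2)–(3,4) (|1−3| = |2−4| = 2); (1,2)–(5,6) (|1−5| = |2−6| = 4); (3,4)–(5,6) (|3−5| = |4−6| = 2).
Total attacking pairs: 5.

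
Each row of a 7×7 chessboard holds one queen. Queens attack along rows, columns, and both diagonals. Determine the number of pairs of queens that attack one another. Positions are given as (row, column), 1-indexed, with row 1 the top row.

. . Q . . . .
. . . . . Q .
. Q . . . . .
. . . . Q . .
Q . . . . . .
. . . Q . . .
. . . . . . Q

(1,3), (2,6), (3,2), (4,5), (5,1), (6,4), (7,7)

All columns are distinct and no two queens satisfy |Δrow| = |Δcol|, so no pair attacks.

0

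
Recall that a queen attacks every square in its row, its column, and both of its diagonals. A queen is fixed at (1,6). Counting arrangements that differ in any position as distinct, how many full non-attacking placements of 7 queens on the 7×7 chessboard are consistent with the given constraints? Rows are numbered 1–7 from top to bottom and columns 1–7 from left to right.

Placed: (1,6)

Branch on row 2: col 1 → 1; col 2 → 1; col 3 → 3; col 4 → 2.
Sum: 1 + 1 + 3 + 2 = 7.

7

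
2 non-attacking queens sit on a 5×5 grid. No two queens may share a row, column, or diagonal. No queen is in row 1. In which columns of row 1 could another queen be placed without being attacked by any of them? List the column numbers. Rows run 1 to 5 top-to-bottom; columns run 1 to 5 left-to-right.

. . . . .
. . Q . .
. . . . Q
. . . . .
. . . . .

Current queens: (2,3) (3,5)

columns 1

(2,3) attacks row 1 at column 3 and diagonals 2, 4.
(3,5) attacks row 1 at column 5 and diagonals 3.
Attacked columns: {2, 3, 4, 5}. Safe: {1}.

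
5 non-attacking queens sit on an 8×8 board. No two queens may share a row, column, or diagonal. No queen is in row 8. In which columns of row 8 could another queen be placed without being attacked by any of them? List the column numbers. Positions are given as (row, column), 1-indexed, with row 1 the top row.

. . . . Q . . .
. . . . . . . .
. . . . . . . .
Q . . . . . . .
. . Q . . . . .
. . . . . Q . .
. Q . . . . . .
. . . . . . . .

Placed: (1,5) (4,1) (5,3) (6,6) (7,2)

columns 7

(1,5) attacks row 8 at column 5.
(4,1) attacks row 8 at column 1 and diagonals 5.
(5,3) attacks row 8 at column 3 and diagonals 6.
(6,6) attacks row 8 at column 6 and diagonals 4, 8.
(7,2) attacks row 8 at column 2 and diagonals 1, 3.
Attacked columns: {1, 2, 3, 4, 5, 6, 8}. Safe: {7}.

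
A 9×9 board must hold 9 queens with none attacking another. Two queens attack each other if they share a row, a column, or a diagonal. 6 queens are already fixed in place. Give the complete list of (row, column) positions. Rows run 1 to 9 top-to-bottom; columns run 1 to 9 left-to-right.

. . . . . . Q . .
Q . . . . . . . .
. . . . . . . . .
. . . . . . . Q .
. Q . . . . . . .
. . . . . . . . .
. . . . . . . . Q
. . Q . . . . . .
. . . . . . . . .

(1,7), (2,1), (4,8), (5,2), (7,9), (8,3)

(1,7) (2,1) (3,6) (4,8) (5,2) (6,4) (7,9) (8,3) (9,5)

Row 3: attacked by (1,7)→{5,7,9}; (2,1)→{1,2}; (4,8)→{7,8,9}; (5,2)→{2,4}; (7,9)→{5,9}; (8,3)→{3,8}. Safe: 6. Place at column 6.
Row 6: attacked by (1,7)→{2,7}; (2,1)→{1,5}; (3,6)→{3,6,9}; (4,8)→{6,8}; (5,2)→{1,2,3}; (7,9)→{8,9}; (8,3)→{1,3,5}. Safe: 4. Place at column 4.
Row 9: attacked by (1,7)→{7}; (2,1)→{1,8}; (3,6)→{6}; (4,8)→{3,8}; (5,2)→{2,6}; (6,4)→{1,4,7}; (7,9)→{7,9}; (8,3)→{2,3,4}. Safe: 5. Place at column 5.
Columns [7, 1, 6, 8, 2, 4, 9, 3, 5], r−c [-6, 1, -3, -4, 3, 2, -2, 5, 4], r+c [8, 3, 9, 12, 7, 10, 16, 11, 14] are all distinct, so no two queens attack.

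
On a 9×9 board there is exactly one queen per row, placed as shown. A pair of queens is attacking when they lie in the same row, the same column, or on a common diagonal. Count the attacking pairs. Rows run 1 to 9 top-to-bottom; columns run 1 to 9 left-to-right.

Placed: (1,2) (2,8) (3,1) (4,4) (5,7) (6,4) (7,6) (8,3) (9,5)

3

Same column: (4,4)–(6,4) (column 4).
Same diagonal: (2,8)–(6,4) (|2−6| = |8−4| = 4); (3,1)–(6,4) (|3−6| = |1−4| = 3).
Total attacking pairs: 3.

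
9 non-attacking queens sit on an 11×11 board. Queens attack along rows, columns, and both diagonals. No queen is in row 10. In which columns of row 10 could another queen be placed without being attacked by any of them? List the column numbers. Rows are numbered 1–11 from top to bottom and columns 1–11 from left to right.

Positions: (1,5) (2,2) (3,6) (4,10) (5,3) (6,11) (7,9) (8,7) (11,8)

(1,5) attacks row 10 at column 5.
(2,2) attacks row 10 at column 2 and diagonals 10.
(3,6) attacks row 10 at column 6.
(4,10) attacks row 10 at column 10 and diagonals 4.
(5,3) attacks row 10 at column 3 and diagonals 8.
(6,11) attacks row 10 at column 11 and diagonals 7.
(7,9) attacks row 10 at column 9 and diagonals 6.
(8,7) attacks row 10 at column 7 and diagonals 5, 9.
(11,8) attacks row 10 at column 8 and diagonals 7, 9.
Attacked columns: {2, 3, 4, 5, 6, 7, 8, 9, 10, 11}. Safe: {1}.

columns 1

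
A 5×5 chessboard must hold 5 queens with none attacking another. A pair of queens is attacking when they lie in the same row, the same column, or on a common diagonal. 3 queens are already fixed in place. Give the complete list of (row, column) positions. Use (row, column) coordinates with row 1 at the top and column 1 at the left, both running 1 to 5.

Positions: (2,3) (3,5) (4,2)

(1,1) (2,3) (3,5) (4,2) (5,4)

Row 1: attacked by (2,3)→{2,3,4}; (3,5)→{3,5}; (4,2)→{2,5}. Safe: 1. Place at column 1.
Row 5: attacked by (1,1)→{1,5}; (2,3)→{3}; (3,5)→{3,5}; (4,2)→{1,2,3}. Safe: 4. Place at column 4.
Columns [1, 3, 5, 2, 4], r−c [0, -1, -2, 2, 1], r+c [2, 5, 8, 6, 9] are all distinct, so no two queens attack.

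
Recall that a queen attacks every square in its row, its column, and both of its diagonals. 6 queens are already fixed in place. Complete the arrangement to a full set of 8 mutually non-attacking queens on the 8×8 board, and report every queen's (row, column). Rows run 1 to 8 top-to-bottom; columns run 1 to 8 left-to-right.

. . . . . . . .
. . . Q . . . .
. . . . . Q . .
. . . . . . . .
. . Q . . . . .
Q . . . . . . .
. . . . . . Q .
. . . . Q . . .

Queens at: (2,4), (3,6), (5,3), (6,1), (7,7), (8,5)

Row 1: attacked by (2,4)→{3,4,5}; (3,6)→{4,6,8}; (5,3)→{3,7}; (6,1)→{1,6}; (7,7)→{1,7}; (8,5)→{5}. Safe: 2. Place at column 2.
Row 4: attacked by (1,2)→{2,5}; (2,4)→{2,4,6}; (3,6)→{5,6,7}; (5,3)→{2,3,4}; (6,1)→{1,3}; (7,7)→{4,7}; (8,5)→{1,5}. Safe: 8. Place at column 8.
Columns [2, 4, 6, 8, 3, 1, 7, 5], r−c [-1, -2, -3, -4, 2, 5, 0, 3], r+c [3, 6, 9, 12, 8, 7, 14, 13] are all distinct, so no two queens attack.

(1,2) (2,4) (3,6) (4,8) (5,3) (6,1) (7,7) (8,5)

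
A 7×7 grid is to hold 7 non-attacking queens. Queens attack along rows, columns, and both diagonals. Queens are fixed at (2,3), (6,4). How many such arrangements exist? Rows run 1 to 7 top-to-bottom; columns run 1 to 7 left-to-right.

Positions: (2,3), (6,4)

2

Branch on row 1: col 1 → 1; col 5 → 0; col 6 → 1; col 7 → 0.
Sum: 1 + 0 + 1 + 0 = 2.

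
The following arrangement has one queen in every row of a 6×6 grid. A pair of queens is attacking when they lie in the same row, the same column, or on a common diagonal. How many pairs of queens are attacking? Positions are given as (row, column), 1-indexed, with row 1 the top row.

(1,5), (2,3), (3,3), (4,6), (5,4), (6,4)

4

Same column: (2,3)–(3,3) (column 3); (5,4)–(6,4) (column 4).
Same diagonal: (1,5)–(3,3) (|1−3| = |5−3| = 2); (4,6)–(6,4) (|4−6| = |6−4| = 2).
Total attacking pairs: 4.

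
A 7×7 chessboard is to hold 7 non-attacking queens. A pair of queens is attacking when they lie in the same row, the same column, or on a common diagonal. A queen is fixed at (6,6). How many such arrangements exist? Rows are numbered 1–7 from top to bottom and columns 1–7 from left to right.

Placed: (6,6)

4

Branch on row 1: col 2 → 1; col 3 → 1; col 4 → 0; col 5 → 1; col 7 → 1.
Sum: 1 + 1 + 0 + 1 + 1 = 4.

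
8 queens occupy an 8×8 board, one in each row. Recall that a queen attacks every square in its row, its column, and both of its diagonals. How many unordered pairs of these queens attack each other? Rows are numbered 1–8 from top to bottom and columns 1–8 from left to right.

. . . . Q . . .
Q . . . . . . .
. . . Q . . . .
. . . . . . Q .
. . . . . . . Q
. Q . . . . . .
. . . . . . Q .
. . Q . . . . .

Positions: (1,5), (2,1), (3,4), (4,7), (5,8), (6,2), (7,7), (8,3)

3

Same column: (4,7)–(7,7) (column 7).
Same diagonal: (4,7)–(5,8) (|4−5| = |7−8| = 1); (4,7)–(8,3) (|4−8| = |7−3| = 4).
Total attacking pairs: 3.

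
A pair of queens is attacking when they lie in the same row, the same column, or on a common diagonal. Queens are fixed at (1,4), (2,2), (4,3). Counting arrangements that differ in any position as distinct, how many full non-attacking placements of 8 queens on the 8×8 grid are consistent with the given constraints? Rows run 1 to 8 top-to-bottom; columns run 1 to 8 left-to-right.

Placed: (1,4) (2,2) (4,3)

Branch on row 3: col 5 → 0; col 7 → 2; col 8 → 0.
Sum: 0 + 2 + 0 = 2.

2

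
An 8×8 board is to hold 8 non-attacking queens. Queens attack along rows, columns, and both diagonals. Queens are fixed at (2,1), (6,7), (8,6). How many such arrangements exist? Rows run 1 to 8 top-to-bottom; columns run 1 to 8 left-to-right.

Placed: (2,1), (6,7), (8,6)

Branch on row 1: col 3 → 0; col 4 → 1; col 5 → 1; col 8 → 0.
Sum: 0 + 1 + 1 + 0 = 2.

2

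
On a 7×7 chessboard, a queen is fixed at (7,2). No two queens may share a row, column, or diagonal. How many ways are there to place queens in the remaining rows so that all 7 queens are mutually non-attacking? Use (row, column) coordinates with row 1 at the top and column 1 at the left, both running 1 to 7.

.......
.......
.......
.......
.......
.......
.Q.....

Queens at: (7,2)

Branch on row 1: col 1 → 0; col 3 → 0; col 4 → 1; col 5 → 1; col 6 → 4; col 7 → 1.
Sum: 0 + 0 + 1 + 1 + 4 + 1 = 7.

7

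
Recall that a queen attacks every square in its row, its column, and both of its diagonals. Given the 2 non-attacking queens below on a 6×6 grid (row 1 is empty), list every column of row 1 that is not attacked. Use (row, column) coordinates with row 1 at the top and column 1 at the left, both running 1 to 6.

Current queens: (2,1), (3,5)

(2,1) attacks row 1 at column 1 and diagonals 2.
(3,5) attacks row 1 at column 5 and diagonals 3.
Attacked columns: {1, 2, 3, 5}. Safe: {4, 6}.

columns 4, 6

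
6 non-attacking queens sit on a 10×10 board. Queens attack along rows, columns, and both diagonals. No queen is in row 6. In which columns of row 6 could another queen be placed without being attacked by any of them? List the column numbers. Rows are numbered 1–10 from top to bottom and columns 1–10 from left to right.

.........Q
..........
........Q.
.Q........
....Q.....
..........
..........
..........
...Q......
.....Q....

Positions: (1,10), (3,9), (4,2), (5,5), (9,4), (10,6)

columns 3, 8

(1,10) attacks row 6 at column 10 and diagonals 5.
(3,9) attacks row 6 at column 9 and diagonals 6.
(4,2) attacks row 6 at column 2 and diagonals 4.
(5,5) attacks row 6 at column 5 and diagonals 4, 6.
(9,4) attacks row 6 at column 4 and diagonals 1, 7.
(10,6) attacks row 6 at column 6 and diagonals 2, 10.
Attacked columns: {1, 2, 4, 5, 6, 7, 9, 10}. Safe: {3, 8}.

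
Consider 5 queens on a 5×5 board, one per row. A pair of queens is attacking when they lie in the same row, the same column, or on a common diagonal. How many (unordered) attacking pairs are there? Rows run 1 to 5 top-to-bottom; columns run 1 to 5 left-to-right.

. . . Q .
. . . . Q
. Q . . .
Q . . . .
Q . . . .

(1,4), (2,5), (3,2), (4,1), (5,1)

Same column: (4,1)–(5,1) (column 1).
Same diagonal: (1,4)–(2,5) (|1−2| = |4−5| = 1); (1,4)–(3,2) (|1−3| = |4−2| = 2); (1,4)–(4,1) (|1−4| = |4−1| = 3); (3,2)–(4,1) (|3−4| = |2−1| = 1).
Total attacking pairs: 5.

5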